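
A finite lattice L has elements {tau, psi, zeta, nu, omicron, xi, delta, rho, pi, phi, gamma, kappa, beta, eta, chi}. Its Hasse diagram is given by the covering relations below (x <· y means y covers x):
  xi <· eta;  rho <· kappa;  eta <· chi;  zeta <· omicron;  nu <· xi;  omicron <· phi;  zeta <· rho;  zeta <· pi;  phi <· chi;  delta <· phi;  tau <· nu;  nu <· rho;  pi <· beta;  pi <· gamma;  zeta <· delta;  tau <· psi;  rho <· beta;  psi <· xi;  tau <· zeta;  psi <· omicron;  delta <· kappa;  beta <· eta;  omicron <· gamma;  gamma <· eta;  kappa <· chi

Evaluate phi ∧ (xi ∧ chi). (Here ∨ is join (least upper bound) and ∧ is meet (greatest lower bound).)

xi ∧ chi = xi
phi ∧ xi = psi

psi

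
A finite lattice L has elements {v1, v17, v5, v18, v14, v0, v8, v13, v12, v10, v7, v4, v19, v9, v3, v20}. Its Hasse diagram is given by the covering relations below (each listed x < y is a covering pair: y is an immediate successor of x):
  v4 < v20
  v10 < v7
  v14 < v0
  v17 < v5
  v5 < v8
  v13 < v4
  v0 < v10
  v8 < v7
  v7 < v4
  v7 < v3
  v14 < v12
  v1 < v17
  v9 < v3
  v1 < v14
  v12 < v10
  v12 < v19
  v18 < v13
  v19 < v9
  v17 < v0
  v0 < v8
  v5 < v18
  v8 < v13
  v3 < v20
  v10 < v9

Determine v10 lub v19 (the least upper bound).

Common upper bounds of {v10, v19}: v20, v3, v9.
The least among these is v9.

v9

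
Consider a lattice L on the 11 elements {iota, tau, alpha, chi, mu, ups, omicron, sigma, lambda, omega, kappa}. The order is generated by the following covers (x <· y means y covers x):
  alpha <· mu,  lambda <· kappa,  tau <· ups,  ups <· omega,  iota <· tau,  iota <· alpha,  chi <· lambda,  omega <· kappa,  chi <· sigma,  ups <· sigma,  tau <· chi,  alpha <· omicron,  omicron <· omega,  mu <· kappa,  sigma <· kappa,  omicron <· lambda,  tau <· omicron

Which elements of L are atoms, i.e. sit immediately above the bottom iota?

The atoms are exactly the elements that cover iota: alpha, tau.

alpha, tau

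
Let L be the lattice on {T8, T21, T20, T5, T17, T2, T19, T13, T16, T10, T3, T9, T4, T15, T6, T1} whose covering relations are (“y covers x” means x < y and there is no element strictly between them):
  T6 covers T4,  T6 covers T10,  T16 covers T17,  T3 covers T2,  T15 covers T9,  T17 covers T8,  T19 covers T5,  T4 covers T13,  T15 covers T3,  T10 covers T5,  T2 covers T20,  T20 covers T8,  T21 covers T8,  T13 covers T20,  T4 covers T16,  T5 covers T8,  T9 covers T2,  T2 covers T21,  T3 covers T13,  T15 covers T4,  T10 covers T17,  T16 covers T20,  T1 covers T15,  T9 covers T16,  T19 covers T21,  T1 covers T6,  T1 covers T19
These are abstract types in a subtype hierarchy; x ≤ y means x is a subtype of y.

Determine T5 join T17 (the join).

T10

Common upper bounds of {T5, T17}: T1, T10, T6.
The least among these is T10.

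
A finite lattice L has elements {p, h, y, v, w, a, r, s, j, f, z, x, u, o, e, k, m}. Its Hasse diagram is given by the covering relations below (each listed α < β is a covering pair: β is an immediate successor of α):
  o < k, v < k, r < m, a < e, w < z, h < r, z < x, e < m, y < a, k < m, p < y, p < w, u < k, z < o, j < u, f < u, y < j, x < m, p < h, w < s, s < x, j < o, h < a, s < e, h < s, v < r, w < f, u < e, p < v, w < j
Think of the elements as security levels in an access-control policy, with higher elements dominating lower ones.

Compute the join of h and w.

s

Common upper bounds of {h, w}: e, m, s, x.
The least among these is s.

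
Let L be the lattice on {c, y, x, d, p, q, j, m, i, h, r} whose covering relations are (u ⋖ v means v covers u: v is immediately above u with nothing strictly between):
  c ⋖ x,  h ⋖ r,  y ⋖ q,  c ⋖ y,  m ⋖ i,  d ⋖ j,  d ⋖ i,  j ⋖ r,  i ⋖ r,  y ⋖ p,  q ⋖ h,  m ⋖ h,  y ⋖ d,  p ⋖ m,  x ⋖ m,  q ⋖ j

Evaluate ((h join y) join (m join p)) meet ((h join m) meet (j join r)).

h ∨ y = h
m ∨ p = m
h ∨ m = h
h ∨ m = h
j ∨ r = r
h ∧ r = h
h ∧ h = h

h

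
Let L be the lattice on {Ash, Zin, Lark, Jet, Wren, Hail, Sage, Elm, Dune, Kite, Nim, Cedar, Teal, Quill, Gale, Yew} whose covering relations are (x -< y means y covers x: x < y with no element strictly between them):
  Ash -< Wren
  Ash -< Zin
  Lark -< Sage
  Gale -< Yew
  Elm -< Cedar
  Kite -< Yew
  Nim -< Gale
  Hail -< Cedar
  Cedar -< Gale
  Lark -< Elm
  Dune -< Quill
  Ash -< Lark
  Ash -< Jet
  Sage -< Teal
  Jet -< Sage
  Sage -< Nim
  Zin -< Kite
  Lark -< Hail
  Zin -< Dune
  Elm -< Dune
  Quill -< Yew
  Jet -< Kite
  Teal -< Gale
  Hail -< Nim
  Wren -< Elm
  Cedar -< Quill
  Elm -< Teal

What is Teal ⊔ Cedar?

Gale

Common upper bounds of {Teal, Cedar}: Gale, Yew.
The least among these is Gale.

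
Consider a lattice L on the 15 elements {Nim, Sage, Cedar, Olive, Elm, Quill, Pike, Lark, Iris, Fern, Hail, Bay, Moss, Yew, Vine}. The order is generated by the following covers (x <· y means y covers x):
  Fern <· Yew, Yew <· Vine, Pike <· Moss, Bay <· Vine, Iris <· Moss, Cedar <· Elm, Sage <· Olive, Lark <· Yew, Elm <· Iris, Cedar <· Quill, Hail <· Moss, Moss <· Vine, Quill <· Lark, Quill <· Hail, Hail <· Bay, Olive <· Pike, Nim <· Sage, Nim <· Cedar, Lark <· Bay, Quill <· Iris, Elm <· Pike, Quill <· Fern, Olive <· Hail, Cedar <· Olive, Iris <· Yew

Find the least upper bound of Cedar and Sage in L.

Olive

Common upper bounds of {Cedar, Sage}: Bay, Hail, Moss, Olive, Pike, Vine.
The least among these is Olive.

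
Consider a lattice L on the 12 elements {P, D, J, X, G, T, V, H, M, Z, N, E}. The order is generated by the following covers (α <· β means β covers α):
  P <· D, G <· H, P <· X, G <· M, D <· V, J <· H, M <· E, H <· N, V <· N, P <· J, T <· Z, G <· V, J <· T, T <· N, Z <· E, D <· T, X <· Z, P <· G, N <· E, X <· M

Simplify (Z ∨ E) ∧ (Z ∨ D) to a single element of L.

Z ∨ E = E
Z ∨ D = Z
E ∧ Z = Z

Z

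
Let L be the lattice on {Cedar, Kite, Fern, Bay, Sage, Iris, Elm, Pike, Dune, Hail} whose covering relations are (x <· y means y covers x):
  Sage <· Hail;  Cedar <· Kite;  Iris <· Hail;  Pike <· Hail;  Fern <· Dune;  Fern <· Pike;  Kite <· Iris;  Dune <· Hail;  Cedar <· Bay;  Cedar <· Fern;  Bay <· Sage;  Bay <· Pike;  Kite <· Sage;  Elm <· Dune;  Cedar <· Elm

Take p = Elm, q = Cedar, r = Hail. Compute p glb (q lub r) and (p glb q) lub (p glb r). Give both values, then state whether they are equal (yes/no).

Elm; Elm; yes

q lub r = Hail, so p glb (q lub r) = Elm glb Hail = Elm.
p glb q = Cedar and p glb r = Elm, so (p glb q) lub (p glb r) = Cedar lub Elm = Elm.
Equal: yes.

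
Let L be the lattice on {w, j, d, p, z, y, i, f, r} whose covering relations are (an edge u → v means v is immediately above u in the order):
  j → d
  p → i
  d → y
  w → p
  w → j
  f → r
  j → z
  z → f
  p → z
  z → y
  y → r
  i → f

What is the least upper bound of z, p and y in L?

Common upper bounds of {z, p, y}: r, y.
The least among these is y.

y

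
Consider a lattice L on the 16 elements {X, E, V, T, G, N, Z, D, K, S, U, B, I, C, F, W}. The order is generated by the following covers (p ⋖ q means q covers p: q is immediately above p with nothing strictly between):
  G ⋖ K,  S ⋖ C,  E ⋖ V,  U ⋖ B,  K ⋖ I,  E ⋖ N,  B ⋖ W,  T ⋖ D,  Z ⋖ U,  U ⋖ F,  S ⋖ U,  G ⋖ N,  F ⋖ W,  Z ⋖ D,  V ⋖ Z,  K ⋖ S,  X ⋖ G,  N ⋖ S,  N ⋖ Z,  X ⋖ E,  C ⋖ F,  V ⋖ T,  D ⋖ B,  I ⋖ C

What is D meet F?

Z

Common lower bounds of {D, F}: E, G, N, V, X, Z.
The greatest among these is Z.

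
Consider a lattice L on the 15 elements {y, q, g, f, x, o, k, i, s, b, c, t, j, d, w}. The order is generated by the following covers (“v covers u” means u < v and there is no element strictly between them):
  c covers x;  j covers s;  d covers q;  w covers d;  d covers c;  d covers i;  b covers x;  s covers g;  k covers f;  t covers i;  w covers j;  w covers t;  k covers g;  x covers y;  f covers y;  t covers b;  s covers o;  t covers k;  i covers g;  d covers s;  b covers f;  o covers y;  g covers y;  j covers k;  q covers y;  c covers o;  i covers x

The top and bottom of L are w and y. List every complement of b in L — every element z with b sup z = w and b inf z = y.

Need z with b ∨ z = w and b ∧ z = y.
Checking each element gives: o, q, s.

o, q, s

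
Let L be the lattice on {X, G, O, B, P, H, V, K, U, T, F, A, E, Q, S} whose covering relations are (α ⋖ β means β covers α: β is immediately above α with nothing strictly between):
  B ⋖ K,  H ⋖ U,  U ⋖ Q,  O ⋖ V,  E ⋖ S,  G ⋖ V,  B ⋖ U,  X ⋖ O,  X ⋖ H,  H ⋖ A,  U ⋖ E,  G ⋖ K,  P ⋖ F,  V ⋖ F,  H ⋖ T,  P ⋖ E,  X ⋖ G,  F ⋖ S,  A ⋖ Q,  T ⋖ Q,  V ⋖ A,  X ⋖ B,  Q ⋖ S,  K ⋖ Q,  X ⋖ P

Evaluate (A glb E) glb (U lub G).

H

A ∧ E = H
U ∨ G = Q
H ∧ Q = H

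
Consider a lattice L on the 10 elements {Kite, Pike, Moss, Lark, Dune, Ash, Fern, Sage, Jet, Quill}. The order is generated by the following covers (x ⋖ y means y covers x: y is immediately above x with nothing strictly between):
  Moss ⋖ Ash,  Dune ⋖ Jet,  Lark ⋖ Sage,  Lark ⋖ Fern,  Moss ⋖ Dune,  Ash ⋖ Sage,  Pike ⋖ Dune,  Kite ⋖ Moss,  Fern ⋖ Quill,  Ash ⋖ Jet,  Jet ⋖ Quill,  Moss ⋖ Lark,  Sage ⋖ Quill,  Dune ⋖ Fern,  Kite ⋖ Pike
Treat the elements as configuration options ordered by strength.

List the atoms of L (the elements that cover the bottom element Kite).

Moss, Pike

The atoms are exactly the elements that cover Kite: Moss, Pike.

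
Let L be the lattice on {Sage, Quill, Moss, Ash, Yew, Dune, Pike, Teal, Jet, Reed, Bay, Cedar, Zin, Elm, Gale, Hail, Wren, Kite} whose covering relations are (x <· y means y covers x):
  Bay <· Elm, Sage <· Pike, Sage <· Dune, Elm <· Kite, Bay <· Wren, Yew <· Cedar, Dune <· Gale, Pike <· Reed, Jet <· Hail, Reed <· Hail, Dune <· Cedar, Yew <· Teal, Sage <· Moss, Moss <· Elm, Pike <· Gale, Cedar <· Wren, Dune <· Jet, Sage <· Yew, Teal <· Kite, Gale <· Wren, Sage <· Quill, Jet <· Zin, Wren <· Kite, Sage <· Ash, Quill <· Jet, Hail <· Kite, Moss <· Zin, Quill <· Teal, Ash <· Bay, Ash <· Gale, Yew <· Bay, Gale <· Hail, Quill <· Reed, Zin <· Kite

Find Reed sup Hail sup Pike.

Common upper bounds of {Reed, Hail, Pike}: Hail, Kite.
The least among these is Hail.

Hail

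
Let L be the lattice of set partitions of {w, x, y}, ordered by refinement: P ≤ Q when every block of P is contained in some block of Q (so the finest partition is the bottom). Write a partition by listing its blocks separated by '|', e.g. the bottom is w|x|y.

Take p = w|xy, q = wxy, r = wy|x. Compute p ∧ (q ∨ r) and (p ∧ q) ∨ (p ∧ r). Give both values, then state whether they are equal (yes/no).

q ∨ r = wxy, so p ∧ (q ∨ r) = w|xy ∧ wxy = w|xy.
p ∧ q = w|xy and p ∧ r = w|x|y, so (p ∧ q) ∨ (p ∧ r) = w|xy ∨ w|x|y = w|xy.
Equal: yes.

w|xy; w|xy; yes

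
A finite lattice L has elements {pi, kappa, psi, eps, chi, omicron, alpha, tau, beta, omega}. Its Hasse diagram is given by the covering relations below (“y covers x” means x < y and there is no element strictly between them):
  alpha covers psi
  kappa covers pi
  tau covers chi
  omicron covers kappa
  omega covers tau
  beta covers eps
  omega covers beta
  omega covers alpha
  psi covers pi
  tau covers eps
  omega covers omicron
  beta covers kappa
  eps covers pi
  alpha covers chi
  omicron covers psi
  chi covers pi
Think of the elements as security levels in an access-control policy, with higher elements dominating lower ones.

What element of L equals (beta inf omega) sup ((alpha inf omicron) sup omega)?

omega

beta ∧ omega = beta
alpha ∧ omicron = psi
psi ∨ omega = omega
beta ∨ omega = omega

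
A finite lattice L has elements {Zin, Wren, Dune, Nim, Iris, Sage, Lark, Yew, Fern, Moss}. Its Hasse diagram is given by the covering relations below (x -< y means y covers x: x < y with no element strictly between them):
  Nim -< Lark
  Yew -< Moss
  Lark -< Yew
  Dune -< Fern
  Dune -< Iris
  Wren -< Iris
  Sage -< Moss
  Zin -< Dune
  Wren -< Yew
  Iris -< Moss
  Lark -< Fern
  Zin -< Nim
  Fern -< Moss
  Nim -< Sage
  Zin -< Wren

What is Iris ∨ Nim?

Moss

Common upper bounds of {Iris, Nim}: Moss.
The least among these is Moss.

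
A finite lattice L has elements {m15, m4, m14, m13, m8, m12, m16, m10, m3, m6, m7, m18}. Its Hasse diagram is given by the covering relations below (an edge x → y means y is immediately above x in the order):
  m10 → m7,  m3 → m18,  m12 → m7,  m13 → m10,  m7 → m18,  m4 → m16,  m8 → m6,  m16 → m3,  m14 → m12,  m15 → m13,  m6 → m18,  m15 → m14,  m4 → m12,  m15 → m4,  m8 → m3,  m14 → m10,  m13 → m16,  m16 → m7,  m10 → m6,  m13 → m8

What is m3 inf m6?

m8

Common lower bounds of {m3, m6}: m13, m15, m8.
The greatest among these is m8.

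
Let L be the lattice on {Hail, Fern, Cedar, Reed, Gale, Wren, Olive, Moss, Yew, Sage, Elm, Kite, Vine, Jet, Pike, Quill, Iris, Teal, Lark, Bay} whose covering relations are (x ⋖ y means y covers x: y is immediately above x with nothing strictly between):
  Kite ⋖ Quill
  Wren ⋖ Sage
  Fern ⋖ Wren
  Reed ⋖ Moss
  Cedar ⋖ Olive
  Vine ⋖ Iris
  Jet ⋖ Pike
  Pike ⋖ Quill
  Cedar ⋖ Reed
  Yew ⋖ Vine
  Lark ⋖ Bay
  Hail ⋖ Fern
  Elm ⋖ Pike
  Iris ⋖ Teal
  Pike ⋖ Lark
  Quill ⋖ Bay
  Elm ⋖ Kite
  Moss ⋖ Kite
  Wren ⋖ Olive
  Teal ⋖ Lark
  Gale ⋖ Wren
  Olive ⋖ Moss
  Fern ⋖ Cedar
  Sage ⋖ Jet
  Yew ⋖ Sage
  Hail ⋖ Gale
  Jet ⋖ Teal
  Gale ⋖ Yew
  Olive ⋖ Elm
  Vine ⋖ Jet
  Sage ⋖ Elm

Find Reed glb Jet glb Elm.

Fern

Common lower bounds of {Reed, Jet, Elm}: Fern, Hail.
The greatest among these is Fern.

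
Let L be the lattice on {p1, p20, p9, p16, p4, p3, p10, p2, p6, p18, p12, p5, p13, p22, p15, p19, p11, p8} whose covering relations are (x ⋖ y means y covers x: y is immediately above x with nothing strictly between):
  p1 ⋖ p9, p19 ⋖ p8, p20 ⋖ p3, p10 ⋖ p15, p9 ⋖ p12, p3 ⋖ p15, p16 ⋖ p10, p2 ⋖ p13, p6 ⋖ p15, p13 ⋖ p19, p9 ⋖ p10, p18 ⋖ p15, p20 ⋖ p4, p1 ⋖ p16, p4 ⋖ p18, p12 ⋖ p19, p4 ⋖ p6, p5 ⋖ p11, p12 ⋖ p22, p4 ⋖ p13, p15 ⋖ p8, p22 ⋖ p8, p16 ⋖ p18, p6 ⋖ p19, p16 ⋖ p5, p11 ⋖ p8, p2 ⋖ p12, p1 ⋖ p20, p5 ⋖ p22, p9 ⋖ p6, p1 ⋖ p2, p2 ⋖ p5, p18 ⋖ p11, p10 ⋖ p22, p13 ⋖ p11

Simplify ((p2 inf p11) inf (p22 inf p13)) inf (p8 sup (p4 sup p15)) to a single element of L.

p2 ∧ p11 = p2
p22 ∧ p13 = p2
p2 ∧ p2 = p2
p4 ∨ p15 = p15
p8 ∨ p15 = p8
p2 ∧ p8 = p2

p2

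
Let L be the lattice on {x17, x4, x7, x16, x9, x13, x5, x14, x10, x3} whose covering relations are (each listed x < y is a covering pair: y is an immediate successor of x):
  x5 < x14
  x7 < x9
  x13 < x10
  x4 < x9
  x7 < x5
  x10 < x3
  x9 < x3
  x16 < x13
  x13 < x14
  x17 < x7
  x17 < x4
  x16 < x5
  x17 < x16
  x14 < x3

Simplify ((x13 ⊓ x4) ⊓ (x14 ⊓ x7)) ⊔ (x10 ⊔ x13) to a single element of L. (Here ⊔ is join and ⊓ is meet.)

x13 ∧ x4 = x17
x14 ∧ x7 = x7
x17 ∧ x7 = x17
x10 ∨ x13 = x10
x17 ∨ x10 = x10

x10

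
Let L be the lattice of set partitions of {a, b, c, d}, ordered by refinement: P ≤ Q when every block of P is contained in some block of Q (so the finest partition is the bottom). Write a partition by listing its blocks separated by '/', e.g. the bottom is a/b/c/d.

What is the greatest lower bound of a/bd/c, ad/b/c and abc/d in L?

The meet (common refinement) of a/bd/c, ad/b/c, abc/d intersects blocks pairwise, giving a/b/c/d.

a/b/c/d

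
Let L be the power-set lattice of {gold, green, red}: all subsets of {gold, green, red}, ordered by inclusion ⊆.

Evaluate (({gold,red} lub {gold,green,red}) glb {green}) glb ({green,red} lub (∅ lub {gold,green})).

{gold,red} ∨ {gold,green,red} = {gold,green,red}
{gold,green,red} ∧ {green} = {green}
∅ ∨ {gold,green} = {gold,green}
{green,red} ∨ {gold,green} = {gold,green,red}
{green} ∧ {gold,green,red} = {green}

{green}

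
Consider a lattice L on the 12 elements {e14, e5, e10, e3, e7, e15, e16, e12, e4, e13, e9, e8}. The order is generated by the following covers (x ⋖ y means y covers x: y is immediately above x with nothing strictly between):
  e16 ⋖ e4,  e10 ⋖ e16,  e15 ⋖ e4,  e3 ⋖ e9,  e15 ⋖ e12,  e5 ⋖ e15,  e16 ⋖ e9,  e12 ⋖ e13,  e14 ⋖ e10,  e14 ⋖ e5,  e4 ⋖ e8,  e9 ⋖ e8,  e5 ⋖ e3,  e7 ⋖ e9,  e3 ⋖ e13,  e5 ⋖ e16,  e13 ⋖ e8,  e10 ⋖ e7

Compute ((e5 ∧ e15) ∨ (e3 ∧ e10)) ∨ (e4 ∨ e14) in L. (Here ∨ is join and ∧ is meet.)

e5 ∧ e15 = e5
e3 ∧ e10 = e14
e5 ∨ e14 = e5
e4 ∨ e14 = e4
e5 ∨ e4 = e4

e4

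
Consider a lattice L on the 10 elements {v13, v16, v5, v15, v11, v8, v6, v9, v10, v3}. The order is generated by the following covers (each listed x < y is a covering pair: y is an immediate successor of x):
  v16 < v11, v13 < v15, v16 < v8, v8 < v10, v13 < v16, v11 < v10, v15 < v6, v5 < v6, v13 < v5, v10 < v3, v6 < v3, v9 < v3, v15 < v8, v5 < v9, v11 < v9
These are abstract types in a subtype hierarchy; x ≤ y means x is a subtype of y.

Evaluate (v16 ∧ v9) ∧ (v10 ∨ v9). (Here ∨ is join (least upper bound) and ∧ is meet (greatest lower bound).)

v16

v16 ∧ v9 = v16
v10 ∨ v9 = v3
v16 ∧ v3 = v16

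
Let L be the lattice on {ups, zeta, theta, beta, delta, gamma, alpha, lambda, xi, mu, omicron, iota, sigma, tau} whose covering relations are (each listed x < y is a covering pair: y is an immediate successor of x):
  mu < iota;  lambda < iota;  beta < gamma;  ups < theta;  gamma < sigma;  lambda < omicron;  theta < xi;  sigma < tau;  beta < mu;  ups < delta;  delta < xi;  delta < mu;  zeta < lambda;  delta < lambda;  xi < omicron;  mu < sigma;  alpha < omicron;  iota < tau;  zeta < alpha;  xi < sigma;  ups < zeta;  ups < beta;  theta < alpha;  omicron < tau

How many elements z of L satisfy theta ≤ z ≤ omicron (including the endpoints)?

The interval [theta, omicron] = {alpha, omicron, theta, xi}, which has 4 elements.

4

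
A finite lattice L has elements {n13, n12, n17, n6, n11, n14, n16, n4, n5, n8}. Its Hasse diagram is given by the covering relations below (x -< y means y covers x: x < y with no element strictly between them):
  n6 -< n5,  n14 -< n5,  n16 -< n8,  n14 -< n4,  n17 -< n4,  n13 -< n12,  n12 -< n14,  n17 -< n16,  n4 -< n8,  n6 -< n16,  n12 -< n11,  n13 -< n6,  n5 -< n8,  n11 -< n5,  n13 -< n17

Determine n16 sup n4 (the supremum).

Common upper bounds of {n16, n4}: n8.
The least among these is n8.

n8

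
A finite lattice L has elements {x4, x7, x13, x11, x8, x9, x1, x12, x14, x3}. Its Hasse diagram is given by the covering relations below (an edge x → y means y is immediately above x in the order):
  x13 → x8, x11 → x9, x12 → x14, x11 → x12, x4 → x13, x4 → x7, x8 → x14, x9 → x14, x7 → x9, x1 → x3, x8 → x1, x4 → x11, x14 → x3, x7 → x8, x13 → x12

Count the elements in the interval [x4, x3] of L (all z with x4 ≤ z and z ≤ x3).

10

The interval [x4, x3] = {x1, x11, x12, x13, x14, x3, x4, x7, x8, x9}, which has 10 elements.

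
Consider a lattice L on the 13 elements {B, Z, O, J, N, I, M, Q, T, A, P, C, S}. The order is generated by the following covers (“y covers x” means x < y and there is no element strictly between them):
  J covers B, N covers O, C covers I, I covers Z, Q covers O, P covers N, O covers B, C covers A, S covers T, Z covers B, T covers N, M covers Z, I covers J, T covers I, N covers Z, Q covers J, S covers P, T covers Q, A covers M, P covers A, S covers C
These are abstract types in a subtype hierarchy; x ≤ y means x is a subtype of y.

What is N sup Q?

T

Common upper bounds of {N, Q}: S, T.
The least among these is T.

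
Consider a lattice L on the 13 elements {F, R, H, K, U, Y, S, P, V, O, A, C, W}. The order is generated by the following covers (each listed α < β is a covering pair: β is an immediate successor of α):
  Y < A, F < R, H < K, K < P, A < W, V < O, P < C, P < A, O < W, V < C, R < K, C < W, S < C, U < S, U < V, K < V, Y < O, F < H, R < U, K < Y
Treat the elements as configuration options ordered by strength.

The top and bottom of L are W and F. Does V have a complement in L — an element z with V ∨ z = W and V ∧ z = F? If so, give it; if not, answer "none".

For every candidate z, either V ∨ z ≠ W or V ∧ z ≠ F; no complement exists.

none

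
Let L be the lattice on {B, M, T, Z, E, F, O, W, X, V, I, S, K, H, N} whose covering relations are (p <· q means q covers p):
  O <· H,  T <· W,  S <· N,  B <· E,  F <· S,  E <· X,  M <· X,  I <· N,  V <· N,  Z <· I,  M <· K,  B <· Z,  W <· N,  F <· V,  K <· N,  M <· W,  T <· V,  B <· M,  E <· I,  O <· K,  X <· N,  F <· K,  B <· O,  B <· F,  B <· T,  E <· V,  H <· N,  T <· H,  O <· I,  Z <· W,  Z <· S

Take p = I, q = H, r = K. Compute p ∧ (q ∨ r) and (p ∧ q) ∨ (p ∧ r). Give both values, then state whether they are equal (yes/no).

q ∨ r = N, so p ∧ (q ∨ r) = I ∧ N = I.
p ∧ q = O and p ∧ r = O, so (p ∧ q) ∨ (p ∧ r) = O ∨ O = O.
Equal: no.

I; O; no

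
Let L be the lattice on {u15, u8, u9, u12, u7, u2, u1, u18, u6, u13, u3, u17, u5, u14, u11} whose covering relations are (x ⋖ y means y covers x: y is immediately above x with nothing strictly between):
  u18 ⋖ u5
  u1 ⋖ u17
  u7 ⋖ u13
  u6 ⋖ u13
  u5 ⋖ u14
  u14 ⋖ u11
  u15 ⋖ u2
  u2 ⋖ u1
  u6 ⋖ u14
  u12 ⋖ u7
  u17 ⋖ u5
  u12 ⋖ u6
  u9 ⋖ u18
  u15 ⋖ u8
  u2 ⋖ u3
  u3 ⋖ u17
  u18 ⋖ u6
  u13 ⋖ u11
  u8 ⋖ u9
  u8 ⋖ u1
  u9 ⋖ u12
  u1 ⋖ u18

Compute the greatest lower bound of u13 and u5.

u18

Common lower bounds of {u13, u5}: u1, u15, u18, u2, u8, u9.
The greatest among these is u18.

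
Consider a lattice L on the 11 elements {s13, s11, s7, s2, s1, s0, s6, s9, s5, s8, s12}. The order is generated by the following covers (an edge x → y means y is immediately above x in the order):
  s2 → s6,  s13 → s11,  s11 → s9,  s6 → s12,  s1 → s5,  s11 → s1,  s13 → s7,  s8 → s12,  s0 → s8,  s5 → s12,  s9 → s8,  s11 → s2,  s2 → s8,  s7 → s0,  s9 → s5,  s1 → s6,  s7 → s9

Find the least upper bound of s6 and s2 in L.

s6

Common upper bounds of {s6, s2}: s12, s6.
The least among these is s6.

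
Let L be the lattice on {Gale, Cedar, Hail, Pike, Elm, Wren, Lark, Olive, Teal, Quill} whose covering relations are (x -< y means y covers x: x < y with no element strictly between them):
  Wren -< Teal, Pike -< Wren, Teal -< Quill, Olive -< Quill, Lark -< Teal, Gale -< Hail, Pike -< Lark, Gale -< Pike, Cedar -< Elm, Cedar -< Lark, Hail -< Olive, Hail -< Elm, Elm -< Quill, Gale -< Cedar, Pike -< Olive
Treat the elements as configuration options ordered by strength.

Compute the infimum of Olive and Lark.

Common lower bounds of {Olive, Lark}: Gale, Pike.
The greatest among these is Pike.

Pike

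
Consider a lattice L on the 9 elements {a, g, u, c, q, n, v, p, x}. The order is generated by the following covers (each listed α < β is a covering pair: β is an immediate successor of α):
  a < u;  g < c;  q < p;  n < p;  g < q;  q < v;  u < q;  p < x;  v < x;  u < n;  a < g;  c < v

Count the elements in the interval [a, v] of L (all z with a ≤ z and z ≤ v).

The interval [a, v] = {a, c, g, q, u, v}, which has 6 elements.

6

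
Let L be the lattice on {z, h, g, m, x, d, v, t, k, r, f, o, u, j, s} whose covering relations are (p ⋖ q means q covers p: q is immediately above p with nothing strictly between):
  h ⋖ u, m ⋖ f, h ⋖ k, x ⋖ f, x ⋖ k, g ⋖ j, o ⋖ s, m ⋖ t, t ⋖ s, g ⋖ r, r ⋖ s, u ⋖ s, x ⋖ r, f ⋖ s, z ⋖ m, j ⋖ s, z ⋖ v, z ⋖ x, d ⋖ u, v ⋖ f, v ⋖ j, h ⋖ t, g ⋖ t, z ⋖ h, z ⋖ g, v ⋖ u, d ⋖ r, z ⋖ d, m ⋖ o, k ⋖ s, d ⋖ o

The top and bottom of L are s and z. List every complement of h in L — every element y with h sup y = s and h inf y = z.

f, j, o, r

Need y with h ∨ y = s and h ∧ y = z.
Checking each element gives: f, j, o, r.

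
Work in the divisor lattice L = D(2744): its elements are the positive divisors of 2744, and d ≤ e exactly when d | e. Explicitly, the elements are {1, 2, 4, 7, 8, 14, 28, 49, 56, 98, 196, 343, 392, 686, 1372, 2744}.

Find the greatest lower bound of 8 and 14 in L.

2

Common lower bounds of {8, 14}: 1, 2.
The greatest among these is 2.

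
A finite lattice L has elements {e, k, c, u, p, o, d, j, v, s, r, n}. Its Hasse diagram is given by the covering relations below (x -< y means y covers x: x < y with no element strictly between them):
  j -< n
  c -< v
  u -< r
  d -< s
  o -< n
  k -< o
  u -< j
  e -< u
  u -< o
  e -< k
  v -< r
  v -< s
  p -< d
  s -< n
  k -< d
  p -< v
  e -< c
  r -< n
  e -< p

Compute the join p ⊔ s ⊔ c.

s

Common upper bounds of {p, s, c}: n, s.
The least among these is s.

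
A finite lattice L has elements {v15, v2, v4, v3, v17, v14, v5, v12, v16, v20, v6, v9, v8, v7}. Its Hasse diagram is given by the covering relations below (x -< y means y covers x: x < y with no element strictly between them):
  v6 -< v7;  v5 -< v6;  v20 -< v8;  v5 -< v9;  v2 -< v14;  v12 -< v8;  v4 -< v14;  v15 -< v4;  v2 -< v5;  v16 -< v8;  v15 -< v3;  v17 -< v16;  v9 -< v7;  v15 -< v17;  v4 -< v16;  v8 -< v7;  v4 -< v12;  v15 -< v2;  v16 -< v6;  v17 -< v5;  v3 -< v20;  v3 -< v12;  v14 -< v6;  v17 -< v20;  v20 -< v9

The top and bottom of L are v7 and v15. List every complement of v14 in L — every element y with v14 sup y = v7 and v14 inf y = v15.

v20, v3

Need y with v14 ∨ y = v7 and v14 ∧ y = v15.
Checking each element gives: v20, v3.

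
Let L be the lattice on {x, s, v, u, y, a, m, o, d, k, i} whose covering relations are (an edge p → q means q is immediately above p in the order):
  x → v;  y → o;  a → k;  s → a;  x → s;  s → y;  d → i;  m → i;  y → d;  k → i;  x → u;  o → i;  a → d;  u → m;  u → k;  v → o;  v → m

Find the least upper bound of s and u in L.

k

Common upper bounds of {s, u}: i, k.
The least among these is k.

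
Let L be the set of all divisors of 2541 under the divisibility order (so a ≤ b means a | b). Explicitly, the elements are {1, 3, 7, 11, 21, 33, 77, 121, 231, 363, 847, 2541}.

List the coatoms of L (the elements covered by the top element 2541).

231, 363, 847

The coatoms are exactly the elements covered by 2541: 231, 363, 847.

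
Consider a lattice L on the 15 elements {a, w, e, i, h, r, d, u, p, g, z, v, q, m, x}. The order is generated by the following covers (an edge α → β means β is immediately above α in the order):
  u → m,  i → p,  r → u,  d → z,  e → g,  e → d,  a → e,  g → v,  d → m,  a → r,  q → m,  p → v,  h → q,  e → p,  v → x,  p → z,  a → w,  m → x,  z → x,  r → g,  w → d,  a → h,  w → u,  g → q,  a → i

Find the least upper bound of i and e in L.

Common upper bounds of {i, e}: p, v, x, z.
The least among these is p.

p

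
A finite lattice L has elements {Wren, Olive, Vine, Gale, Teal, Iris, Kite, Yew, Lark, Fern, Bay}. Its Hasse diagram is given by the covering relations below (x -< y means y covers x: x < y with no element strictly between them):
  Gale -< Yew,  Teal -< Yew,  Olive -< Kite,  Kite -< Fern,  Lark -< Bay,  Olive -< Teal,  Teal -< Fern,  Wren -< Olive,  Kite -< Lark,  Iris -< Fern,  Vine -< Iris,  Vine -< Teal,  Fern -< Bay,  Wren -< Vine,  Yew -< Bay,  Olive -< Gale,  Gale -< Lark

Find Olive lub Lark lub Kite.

Lark

Common upper bounds of {Olive, Lark, Kite}: Bay, Lark.
The least among these is Lark.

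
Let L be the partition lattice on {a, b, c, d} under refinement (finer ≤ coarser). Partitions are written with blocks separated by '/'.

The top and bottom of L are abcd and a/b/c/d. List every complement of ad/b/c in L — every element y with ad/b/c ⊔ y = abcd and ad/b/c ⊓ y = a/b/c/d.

a/bcd, ab/cd, abc/d, ac/bd

Need y with ad/b/c ∨ y = abcd and ad/b/c ∧ y = a/b/c/d.
Checking each element gives: a/bcd, ab/cd, abc/d, ac/bd.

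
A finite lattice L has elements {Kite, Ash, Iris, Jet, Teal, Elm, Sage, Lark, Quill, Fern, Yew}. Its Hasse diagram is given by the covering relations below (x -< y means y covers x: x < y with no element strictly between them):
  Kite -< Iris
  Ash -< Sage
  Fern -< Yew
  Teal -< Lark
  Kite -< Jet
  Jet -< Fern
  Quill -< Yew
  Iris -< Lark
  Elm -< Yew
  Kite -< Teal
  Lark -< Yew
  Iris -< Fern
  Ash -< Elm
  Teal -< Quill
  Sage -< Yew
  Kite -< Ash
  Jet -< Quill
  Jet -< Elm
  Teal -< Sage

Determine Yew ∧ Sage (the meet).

Sage

Common lower bounds of {Yew, Sage}: Ash, Kite, Sage, Teal.
The greatest among these is Sage.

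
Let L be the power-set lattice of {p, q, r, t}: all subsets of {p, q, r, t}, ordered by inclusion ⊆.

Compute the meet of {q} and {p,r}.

∅

Common lower bounds of {{q}, {p,r}}: ∅.
The greatest among these is ∅.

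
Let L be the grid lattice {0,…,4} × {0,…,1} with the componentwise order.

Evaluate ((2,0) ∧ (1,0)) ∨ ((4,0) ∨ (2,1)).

(2,0) ∧ (1,0) = (1,0)
(4,0) ∨ (2,1) = (4,1)
(1,0) ∨ (4,1) = (4,1)

(4,1)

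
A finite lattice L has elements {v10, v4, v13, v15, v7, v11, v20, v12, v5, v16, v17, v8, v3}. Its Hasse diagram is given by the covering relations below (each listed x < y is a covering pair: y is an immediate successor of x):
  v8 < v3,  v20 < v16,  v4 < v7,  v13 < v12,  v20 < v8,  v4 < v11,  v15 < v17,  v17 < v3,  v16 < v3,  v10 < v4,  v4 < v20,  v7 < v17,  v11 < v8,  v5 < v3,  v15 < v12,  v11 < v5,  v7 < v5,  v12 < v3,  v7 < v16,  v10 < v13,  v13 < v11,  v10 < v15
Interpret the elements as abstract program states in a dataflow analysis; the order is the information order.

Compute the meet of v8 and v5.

v11

Common lower bounds of {v8, v5}: v10, v11, v13, v4.
The greatest among these is v11.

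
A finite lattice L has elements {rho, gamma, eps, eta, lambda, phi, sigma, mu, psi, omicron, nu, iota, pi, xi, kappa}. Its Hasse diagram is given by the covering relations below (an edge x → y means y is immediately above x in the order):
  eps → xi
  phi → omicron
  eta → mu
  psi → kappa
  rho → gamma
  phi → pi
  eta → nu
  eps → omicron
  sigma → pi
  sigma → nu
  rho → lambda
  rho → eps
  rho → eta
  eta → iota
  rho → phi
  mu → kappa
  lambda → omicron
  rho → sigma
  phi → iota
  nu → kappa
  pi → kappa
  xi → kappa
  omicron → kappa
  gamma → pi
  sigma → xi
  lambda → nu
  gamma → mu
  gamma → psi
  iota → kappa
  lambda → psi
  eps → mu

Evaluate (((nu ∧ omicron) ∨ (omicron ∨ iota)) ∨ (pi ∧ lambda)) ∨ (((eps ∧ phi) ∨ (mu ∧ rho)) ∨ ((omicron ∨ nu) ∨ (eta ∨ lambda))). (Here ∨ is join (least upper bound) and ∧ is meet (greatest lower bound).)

kappa

nu ∧ omicron = lambda
omicron ∨ iota = kappa
lambda ∨ kappa = kappa
pi ∧ lambda = rho
kappa ∨ rho = kappa
eps ∧ phi = rho
mu ∧ rho = rho
rho ∨ rho = rho
omicron ∨ nu = kappa
eta ∨ lambda = nu
kappa ∨ nu = kappa
rho ∨ kappa = kappa
kappa ∨ kappa = kappa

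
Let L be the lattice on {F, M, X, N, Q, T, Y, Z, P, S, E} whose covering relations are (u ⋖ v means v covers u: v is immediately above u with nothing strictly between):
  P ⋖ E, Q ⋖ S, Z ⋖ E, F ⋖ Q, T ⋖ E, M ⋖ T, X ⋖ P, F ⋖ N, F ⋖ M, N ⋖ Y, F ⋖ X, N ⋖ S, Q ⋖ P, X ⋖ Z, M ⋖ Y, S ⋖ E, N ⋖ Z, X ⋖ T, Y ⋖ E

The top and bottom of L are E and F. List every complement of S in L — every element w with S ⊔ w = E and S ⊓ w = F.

Need w with S ∨ w = E and S ∧ w = F.
Checking each element gives: M, T, X.

M, T, X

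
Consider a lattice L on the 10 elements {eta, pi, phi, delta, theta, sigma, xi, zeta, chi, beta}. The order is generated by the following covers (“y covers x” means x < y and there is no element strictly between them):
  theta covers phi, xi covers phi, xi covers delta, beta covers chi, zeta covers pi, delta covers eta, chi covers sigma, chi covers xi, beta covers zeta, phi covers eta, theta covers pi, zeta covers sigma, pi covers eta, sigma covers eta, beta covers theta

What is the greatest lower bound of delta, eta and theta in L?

eta

Common lower bounds of {delta, eta, theta}: eta.
The greatest among these is eta.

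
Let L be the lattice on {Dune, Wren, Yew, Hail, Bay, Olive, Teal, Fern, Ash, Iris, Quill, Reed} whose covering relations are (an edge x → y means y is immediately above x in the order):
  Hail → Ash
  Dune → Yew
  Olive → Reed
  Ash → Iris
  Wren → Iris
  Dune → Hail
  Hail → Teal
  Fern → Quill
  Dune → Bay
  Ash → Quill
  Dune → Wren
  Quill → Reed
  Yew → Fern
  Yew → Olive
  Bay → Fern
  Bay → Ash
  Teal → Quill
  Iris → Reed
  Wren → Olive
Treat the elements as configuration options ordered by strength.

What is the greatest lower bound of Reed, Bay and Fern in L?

Common lower bounds of {Reed, Bay, Fern}: Bay, Dune.
The greatest among these is Bay.

Bay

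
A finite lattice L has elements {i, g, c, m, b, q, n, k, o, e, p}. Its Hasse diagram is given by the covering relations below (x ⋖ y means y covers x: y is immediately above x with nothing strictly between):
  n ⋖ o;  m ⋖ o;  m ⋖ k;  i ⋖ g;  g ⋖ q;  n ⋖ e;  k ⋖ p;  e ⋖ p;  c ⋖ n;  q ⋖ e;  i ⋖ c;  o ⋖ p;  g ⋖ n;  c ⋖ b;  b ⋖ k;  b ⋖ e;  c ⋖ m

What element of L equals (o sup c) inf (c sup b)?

o ∨ c = o
c ∨ b = b
o ∧ b = c

c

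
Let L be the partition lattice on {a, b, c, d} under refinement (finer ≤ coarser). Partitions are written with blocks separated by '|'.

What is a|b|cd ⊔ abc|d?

The join of a|b|cd and abc|d merges any blocks that overlap across the partitions, giving abcd.

abcd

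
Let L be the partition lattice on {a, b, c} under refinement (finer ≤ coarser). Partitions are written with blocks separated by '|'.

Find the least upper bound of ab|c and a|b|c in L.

Common upper bounds of {ab|c, a|b|c}: abc, ab|c.
The least among these is ab|c.

ab|c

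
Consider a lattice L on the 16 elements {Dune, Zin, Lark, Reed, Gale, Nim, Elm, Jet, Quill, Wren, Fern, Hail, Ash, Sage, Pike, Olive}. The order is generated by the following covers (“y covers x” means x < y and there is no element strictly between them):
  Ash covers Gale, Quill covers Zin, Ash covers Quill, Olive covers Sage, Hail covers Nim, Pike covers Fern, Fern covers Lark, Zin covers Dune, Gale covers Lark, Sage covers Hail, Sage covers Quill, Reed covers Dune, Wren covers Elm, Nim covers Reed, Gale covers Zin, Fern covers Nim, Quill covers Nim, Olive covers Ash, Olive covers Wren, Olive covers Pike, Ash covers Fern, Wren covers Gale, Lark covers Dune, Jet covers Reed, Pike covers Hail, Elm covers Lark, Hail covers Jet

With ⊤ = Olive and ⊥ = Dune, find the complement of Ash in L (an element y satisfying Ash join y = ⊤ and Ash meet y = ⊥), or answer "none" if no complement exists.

none

For every candidate y, either Ash ∨ y ≠ Olive or Ash ∧ y ≠ Dune; no complement exists.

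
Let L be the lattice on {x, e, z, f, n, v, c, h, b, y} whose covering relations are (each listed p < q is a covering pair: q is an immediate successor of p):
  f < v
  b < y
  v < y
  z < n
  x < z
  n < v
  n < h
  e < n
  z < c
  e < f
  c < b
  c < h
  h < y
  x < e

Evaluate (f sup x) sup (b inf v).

f ∨ x = f
b ∧ v = z
f ∨ z = v

v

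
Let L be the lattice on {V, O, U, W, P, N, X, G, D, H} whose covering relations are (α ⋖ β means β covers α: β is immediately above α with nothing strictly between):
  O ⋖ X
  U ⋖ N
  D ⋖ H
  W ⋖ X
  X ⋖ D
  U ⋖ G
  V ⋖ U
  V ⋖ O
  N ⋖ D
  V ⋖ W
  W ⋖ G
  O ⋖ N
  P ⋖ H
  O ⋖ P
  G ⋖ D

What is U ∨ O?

Common upper bounds of {U, O}: D, H, N.
The least among these is N.

N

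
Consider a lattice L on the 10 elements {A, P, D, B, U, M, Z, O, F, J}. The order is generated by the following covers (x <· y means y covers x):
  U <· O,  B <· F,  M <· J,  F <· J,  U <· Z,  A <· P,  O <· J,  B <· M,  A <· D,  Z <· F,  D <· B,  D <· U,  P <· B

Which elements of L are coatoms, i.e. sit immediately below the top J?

The coatoms are exactly the elements covered by J: F, M, O.

F, M, O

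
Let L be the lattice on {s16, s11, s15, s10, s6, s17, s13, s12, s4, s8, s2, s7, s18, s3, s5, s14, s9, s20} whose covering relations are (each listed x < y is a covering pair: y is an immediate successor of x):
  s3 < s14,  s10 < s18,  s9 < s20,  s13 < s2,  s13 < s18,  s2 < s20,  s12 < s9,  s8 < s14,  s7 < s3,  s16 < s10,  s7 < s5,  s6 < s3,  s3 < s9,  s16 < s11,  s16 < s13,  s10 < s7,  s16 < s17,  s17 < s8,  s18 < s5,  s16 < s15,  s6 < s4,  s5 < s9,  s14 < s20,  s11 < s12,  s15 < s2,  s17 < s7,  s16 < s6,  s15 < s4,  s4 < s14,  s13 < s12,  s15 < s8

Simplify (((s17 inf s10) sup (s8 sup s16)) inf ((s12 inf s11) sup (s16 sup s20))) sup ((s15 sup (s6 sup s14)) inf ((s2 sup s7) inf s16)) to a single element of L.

s8

s17 ∧ s10 = s16
s8 ∨ s16 = s8
s16 ∨ s8 = s8
s12 ∧ s11 = s11
s16 ∨ s20 = s20
s11 ∨ s20 = s20
s8 ∧ s20 = s8
s6 ∨ s14 = s14
s15 ∨ s14 = s14
s2 ∨ s7 = s20
s20 ∧ s16 = s16
s14 ∧ s16 = s16
s8 ∨ s16 = s8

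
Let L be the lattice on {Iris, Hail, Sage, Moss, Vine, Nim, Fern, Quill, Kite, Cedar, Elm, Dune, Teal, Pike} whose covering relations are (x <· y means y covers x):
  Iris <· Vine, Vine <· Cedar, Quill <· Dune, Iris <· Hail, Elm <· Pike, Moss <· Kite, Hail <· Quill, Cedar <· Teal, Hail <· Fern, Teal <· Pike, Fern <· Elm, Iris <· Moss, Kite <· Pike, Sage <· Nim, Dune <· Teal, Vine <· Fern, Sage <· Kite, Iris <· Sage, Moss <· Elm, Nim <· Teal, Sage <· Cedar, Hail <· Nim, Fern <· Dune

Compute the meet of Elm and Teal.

Fern

Common lower bounds of {Elm, Teal}: Fern, Hail, Iris, Vine.
The greatest among these is Fern.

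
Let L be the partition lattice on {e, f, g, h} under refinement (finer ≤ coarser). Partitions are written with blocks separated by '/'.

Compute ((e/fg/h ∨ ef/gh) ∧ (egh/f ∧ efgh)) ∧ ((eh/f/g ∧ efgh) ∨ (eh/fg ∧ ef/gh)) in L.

eh/f/g

e/fg/h ∨ ef/gh = efgh
egh/f ∧ efgh = egh/f
efgh ∧ egh/f = egh/f
eh/f/g ∧ efgh = eh/f/g
eh/fg ∧ ef/gh = e/f/g/h
eh/f/g ∨ e/f/g/h = eh/f/g
egh/f ∧ eh/f/g = eh/f/g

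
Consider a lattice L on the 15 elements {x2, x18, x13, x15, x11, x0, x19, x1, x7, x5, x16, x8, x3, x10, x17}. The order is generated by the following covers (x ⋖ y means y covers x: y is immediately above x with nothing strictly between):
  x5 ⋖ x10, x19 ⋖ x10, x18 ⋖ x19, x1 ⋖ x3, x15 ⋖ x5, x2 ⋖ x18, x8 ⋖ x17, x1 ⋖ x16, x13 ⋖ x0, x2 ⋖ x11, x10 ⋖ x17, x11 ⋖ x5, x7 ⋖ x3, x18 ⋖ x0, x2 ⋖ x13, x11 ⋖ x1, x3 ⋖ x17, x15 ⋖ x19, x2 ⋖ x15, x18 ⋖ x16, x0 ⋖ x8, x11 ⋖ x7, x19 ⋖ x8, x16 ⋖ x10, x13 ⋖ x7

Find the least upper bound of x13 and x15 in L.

Common upper bounds of {x13, x15}: x17, x8.
The least among these is x8.

x8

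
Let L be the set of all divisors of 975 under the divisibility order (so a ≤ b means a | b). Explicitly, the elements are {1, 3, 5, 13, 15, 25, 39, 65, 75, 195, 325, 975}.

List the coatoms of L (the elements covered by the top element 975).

The coatoms are exactly the elements covered by 975: 195, 325, 75.

195, 325, 75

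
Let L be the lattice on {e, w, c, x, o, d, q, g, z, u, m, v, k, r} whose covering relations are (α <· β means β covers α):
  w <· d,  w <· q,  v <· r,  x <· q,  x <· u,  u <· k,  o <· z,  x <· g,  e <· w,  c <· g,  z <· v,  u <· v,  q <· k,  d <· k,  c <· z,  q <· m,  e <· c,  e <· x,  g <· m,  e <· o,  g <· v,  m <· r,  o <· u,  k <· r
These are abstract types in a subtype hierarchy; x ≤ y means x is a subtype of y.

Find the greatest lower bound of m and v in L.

Common lower bounds of {m, v}: c, e, g, x.
The greatest among these is g.

g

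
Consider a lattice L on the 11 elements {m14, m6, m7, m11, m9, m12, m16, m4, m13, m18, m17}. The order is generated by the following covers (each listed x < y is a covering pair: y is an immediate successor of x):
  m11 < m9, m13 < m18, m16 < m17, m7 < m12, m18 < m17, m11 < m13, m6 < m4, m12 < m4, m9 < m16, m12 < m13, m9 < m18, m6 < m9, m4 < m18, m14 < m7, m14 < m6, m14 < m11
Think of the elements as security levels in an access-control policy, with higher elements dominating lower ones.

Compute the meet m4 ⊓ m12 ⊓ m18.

Common lower bounds of {m4, m12, m18}: m12, m14, m7.
The greatest among these is m12.

m12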